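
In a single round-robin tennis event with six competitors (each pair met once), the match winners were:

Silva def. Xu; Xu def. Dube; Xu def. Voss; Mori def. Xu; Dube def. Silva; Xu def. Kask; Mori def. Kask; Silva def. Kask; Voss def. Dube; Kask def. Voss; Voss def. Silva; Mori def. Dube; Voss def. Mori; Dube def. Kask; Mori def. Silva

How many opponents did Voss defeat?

Voss' results: beat Dube, Mori, Silva; lost to Xu, Kask.
That is 3 wins.

3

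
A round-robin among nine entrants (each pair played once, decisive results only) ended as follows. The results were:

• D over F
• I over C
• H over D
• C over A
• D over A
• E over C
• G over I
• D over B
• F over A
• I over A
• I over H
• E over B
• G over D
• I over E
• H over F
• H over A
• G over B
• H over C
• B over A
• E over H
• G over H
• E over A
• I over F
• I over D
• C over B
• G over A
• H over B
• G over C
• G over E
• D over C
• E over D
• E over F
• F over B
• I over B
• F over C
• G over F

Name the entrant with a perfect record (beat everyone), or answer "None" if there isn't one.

G

G has 8 wins out of 8 opponents — a perfect record.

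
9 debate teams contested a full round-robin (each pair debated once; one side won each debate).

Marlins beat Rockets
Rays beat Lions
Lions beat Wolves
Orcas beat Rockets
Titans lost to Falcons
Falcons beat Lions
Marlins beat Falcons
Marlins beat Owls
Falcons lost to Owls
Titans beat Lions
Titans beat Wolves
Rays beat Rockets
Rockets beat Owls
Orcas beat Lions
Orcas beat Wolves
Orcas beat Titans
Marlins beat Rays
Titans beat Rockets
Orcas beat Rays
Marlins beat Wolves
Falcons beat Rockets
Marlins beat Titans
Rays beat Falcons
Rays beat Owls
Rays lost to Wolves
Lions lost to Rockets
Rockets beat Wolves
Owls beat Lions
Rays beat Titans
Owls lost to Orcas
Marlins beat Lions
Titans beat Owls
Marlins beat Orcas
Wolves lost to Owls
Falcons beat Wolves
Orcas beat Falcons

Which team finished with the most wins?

Marlins

Win totals: Titans 4, Wolves 1, Rays 5, Owls 3, Orcas 7, Lions 1, Rockets 3, Marlins 8, Falcons 4.
Marlins leads with 8 wins (next highest: 7).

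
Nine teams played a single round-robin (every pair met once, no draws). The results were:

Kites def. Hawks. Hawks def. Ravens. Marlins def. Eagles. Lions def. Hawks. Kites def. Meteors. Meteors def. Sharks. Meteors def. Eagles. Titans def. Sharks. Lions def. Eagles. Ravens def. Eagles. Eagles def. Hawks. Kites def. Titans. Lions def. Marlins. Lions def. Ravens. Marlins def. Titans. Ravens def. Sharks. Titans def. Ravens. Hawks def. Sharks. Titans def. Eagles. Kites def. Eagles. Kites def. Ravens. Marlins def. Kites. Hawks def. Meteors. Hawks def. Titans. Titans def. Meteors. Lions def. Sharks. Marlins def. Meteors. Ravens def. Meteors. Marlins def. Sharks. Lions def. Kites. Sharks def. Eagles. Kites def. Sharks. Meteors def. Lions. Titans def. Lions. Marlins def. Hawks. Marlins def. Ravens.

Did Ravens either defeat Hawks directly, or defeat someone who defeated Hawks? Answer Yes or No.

Yes

Ravens did not beat Hawks directly.
Ravens beat Meteors, Sharks, Eagles. Of those, Eagles beat Hawks.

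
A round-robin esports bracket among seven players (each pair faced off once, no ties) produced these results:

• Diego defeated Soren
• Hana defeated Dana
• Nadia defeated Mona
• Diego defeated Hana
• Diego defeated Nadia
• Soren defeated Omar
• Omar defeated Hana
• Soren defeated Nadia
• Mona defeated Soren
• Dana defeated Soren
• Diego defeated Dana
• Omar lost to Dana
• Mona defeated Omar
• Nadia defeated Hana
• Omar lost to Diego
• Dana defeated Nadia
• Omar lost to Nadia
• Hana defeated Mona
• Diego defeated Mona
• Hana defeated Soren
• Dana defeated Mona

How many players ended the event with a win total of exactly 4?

1

Win totals: Nadia 3, Dana 4, Omar 1, Hana 3, Mona 2, Diego 6, Soren 2.
Exactly 4: Dana — 1 player.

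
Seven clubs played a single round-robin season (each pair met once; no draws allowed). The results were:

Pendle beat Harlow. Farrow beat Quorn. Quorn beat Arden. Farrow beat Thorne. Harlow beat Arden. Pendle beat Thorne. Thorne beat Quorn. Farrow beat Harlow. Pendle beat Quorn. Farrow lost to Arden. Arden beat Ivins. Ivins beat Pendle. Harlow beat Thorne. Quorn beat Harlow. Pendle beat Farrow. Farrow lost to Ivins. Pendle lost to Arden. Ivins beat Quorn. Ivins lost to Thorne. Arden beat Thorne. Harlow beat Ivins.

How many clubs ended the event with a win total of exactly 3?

Win totals: Farrow 3, Arden 4, Harlow 3, Ivins 3, Quorn 2, Pendle 4, Thorne 2.
Exactly 3: Farrow, Harlow, Ivins — 3 clubs.

3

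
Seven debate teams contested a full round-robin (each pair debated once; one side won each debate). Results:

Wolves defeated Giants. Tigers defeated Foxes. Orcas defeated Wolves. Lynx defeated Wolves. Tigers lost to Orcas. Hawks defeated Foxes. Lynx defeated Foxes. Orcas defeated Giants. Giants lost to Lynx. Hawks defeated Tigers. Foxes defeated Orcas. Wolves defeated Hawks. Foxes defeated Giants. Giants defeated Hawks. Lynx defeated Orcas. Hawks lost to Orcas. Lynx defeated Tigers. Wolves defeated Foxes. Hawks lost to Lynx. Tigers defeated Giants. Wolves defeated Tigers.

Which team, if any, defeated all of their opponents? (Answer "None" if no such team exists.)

Lynx has 6 wins out of 6 opponents — a perfect record.

Lynx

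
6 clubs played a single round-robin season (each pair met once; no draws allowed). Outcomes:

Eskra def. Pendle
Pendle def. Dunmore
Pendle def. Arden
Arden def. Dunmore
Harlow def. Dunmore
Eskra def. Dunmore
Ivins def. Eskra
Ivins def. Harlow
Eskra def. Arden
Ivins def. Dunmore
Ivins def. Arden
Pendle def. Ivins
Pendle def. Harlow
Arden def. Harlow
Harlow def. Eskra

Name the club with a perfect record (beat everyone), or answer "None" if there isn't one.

Highest win total is Pendle with 4 (out of 5 possible).
Pendle lost to Eskra, so no club went undefeated.

None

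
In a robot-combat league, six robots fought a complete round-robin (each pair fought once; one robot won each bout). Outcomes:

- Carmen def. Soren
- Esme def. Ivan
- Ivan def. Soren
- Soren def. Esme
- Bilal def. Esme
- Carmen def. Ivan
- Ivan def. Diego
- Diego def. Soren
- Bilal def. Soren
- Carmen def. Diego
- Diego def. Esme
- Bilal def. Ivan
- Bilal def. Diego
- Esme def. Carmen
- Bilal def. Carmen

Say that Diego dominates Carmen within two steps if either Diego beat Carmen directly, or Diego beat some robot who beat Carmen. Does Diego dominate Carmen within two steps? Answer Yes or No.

Yes

Diego did not beat Carmen directly.
Diego beat Soren, Esme. Of those, Esme beat Carmen.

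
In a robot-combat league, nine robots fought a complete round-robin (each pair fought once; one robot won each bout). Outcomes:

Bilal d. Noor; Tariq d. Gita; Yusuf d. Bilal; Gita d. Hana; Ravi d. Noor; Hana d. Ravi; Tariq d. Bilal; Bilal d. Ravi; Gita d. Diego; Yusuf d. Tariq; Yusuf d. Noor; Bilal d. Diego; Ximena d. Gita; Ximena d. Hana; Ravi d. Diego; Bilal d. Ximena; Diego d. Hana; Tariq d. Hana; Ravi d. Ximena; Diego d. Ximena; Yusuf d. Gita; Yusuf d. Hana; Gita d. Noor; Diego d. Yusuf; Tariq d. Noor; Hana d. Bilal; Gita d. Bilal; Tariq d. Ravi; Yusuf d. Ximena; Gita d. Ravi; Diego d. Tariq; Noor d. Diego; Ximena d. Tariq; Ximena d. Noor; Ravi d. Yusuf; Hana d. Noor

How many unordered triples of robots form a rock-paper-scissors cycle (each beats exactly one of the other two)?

22

Win totals: Ravi 4, Tariq 5, Bilal 4, Ximena 4, Yusuf 6, Diego 4, Noor 1, Hana 3, Gita 5.
A robot with w wins dominates both others in C(w,2) triples; summing gives 6 + 10 + 6 + 6 + 15 + 6 + 0 + 3 + 10 = 62 transitive triples.
Total triples C(9,3) = 84, so cyclic triples = 84 − 62 = 22.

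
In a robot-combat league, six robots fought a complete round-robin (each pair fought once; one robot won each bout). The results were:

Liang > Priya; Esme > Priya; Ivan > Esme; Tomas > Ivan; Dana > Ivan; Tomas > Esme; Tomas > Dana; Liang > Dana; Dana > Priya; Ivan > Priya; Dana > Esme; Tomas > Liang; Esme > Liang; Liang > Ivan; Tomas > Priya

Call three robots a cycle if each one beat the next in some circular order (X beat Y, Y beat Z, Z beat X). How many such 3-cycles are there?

2

Win totals: Tomas 5, Ivan 2, Dana 3, Priya 0, Esme 2, Liang 3.
A robot with w wins dominates both others in C(w,2) triples; summing gives 10 + 1 + 3 + 0 + 1 + 3 = 18 transitive triples.
Total triples C(6,3) = 20, so cyclic triples = 20 − 18 = 2.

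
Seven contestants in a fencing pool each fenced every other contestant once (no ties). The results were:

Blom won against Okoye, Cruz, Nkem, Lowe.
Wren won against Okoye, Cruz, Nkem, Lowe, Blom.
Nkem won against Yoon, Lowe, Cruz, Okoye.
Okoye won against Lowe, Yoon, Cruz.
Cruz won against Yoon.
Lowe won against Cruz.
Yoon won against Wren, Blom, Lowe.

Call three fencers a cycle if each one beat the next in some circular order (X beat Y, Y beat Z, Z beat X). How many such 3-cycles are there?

Win totals: Yoon 3, Blom 4, Cruz 1, Lowe 1, Wren 5, Okoye 3, Nkem 4.
A fencer with w wins dominates both others in C(w,2) triples; summing gives 3 + 6 + 0 + 0 + 10 + 3 + 6 = 28 transitive triples.
Total triples C(7,3) = 35, so cyclic triples = 35 − 28 = 7.

7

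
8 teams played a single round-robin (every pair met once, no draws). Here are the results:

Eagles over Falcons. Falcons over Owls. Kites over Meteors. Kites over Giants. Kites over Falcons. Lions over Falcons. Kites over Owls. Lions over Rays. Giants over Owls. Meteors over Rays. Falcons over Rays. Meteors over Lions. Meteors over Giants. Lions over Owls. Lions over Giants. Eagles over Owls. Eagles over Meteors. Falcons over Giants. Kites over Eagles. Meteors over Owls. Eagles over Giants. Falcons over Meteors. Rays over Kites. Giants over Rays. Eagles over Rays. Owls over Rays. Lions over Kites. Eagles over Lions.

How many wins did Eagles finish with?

6

Eagles' results: beat Giants, Owls, Falcons, Meteors, Rays, Lions; lost to Kites.
That is 6 wins.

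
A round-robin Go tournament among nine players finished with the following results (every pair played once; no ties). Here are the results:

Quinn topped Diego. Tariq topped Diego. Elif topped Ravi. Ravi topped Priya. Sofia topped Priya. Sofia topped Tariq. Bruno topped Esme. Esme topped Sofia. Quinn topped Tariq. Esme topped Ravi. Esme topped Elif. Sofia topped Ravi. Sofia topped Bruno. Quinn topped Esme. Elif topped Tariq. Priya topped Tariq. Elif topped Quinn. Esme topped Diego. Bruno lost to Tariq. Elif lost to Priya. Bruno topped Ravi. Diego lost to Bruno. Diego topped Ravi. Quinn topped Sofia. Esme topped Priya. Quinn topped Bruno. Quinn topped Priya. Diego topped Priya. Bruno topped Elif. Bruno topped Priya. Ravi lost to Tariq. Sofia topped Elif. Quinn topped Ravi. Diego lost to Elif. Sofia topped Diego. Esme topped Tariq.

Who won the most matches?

Win totals: Bruno 5, Quinn 7, Diego 2, Priya 2, Elif 4, Tariq 3, Esme 6, Sofia 6, Ravi 1.
Quinn leads with 7 wins (next highest: 6).

Quinn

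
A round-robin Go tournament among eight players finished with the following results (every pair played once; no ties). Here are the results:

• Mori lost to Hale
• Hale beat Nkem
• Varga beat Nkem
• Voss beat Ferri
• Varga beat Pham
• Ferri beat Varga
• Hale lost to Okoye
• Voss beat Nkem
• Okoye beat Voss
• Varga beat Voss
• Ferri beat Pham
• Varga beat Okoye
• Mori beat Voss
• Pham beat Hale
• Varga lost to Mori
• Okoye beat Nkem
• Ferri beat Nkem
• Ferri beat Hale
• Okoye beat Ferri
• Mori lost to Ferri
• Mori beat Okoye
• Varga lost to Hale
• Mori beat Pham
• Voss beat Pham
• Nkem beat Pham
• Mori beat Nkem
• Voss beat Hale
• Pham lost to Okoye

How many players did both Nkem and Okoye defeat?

Nkem beat: Pham.
Okoye beat: Pham, Nkem, Voss, Ferri, Hale.
Both beat: Pham — 1.

1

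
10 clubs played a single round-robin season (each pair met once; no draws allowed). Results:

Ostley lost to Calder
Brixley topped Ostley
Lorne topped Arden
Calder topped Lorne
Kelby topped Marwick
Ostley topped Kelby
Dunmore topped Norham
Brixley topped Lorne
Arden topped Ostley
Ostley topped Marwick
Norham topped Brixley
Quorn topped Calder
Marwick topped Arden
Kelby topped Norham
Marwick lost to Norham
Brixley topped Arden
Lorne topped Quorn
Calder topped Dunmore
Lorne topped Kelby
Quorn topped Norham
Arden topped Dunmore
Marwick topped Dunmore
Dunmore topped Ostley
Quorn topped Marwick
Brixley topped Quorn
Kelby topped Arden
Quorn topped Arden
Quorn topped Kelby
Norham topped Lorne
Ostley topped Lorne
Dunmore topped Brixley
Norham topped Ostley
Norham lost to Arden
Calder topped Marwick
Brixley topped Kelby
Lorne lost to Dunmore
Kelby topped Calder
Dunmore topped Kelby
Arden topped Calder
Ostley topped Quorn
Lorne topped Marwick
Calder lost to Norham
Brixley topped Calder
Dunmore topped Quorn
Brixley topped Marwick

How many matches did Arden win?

4

Arden's results: beat Dunmore, Norham, Calder, Ostley; lost to Quorn, Brixley, Kelby, Lorne, Marwick.
That is 4 wins.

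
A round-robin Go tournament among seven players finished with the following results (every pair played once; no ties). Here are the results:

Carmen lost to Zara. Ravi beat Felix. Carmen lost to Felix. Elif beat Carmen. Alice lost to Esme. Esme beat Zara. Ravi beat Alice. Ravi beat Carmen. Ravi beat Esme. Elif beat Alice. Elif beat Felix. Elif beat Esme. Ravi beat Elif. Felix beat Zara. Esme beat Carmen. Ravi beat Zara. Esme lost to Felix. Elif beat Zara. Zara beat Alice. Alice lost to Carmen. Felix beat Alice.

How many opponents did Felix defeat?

Felix's results: beat Alice, Esme, Carmen, Zara; lost to Elif, Ravi.
That is 4 wins.

4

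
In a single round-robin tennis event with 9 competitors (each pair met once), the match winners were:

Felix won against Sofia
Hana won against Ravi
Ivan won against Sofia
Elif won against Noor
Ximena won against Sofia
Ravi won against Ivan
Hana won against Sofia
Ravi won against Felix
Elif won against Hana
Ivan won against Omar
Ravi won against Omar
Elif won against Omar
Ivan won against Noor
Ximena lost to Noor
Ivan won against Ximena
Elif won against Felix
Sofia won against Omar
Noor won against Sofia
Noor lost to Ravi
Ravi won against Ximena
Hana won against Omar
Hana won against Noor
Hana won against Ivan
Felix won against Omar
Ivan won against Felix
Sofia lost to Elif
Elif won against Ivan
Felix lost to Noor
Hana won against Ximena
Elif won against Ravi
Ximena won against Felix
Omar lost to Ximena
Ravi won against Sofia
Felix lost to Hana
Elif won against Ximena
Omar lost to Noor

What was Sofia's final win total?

1

Sofia's results: beat Omar; lost to Ravi, Noor, Felix, Ivan, Elif, Ximena, Hana.
That is 1 win.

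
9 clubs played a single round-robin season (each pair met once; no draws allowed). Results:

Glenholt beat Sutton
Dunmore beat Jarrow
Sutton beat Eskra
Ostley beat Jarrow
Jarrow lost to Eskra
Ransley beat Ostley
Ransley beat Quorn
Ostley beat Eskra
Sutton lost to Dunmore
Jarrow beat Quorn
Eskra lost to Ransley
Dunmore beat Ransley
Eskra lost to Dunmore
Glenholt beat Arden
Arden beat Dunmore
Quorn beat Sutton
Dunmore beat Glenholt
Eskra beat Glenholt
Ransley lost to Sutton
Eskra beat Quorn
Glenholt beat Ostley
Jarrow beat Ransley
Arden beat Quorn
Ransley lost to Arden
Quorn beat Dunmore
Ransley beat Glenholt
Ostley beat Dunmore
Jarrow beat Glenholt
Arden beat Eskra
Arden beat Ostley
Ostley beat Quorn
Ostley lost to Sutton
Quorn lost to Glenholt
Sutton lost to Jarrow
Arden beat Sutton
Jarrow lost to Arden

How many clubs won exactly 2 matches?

Win totals: Sutton 3, Arden 7, Jarrow 4, Eskra 3, Ostley 4, Ransley 4, Glenholt 4, Dunmore 5, Quorn 2.
Exactly 2: Quorn — 1 club.

1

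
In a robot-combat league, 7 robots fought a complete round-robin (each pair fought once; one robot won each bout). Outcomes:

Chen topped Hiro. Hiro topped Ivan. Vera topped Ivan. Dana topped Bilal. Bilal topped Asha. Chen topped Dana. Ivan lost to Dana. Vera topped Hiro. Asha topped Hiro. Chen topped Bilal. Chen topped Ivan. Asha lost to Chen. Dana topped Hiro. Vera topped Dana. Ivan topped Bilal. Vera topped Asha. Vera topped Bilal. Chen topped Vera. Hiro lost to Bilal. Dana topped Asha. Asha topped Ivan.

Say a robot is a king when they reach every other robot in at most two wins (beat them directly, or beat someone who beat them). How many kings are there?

Asha cannot reach Vera, Chen, Dana in two steps.
Vera cannot reach Chen in two steps.
Bilal cannot reach Vera, Chen, Dana in two steps.
Chen reaches everyone (king).
Hiro cannot reach Asha, Vera, Chen, Dana in two steps.
Dana cannot reach Vera, Chen in two steps.
Ivan cannot reach Vera, Chen, Dana in two steps.
Kings: Chen — 1.

1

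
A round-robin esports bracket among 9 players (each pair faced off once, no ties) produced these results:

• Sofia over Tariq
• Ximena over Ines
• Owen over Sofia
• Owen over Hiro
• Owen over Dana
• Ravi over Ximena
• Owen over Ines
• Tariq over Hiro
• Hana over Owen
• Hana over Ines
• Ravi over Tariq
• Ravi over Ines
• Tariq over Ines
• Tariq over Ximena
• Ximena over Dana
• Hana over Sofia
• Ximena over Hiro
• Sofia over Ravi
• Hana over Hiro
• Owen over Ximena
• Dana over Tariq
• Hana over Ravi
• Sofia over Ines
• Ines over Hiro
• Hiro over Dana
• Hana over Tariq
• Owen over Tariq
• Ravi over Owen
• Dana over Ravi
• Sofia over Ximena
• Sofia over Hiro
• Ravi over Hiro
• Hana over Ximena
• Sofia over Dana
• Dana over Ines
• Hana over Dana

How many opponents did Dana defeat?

3

Dana's results: beat Tariq, Ravi, Ines; lost to Ximena, Hiro, Hana, Sofia, Owen.
That is 3 wins.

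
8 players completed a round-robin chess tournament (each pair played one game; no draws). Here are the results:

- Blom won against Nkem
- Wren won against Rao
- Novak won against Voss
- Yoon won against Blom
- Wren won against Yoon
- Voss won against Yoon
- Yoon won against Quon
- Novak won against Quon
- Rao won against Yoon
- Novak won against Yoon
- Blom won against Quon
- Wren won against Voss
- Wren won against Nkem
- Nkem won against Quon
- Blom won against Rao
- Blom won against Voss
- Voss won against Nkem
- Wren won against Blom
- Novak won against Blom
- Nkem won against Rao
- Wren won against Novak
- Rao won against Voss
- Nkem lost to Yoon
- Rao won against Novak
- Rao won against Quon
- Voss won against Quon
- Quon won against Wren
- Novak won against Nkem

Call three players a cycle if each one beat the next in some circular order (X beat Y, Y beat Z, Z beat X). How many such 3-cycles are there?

12

Win totals: Wren 6, Yoon 3, Novak 5, Blom 4, Voss 3, Rao 4, Quon 1, Nkem 2.
A player with w wins dominates both others in C(w,2) triples; summing gives 15 + 3 + 10 + 6 + 3 + 6 + 0 + 1 = 44 transitive triples.
Total triples C(8,3) = 56, so cyclic triples = 56 − 44 = 12.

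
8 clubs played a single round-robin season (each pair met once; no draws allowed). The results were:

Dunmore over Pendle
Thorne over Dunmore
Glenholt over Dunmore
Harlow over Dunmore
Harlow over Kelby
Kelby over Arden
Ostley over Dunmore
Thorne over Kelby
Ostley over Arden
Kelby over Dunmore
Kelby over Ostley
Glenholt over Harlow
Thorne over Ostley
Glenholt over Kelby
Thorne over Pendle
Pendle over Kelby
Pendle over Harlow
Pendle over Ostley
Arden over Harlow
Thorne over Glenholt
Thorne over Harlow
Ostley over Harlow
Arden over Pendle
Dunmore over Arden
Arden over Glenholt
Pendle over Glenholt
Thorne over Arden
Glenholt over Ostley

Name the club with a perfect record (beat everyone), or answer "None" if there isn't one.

Thorne has 7 wins out of 7 opponents — a perfect record.

Thorne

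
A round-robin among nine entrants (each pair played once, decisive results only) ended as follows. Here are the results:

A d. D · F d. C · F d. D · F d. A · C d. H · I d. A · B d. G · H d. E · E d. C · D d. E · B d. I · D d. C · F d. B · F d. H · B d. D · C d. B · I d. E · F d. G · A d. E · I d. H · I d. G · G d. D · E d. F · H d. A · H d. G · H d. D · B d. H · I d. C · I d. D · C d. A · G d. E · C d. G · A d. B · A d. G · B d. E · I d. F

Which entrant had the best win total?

Win totals: A 4, B 5, C 4, D 2, E 2, F 6, G 2, H 4, I 7.
I leads with 7 wins (next highest: 6).

I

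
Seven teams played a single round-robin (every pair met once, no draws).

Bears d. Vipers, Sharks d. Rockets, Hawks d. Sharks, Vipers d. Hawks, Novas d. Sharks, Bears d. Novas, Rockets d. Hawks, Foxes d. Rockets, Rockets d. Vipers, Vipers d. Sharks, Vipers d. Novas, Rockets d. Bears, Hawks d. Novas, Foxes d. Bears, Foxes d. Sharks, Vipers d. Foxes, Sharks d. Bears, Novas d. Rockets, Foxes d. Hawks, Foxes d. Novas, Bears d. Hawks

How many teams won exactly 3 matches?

Win totals: Rockets 3, Hawks 2, Novas 2, Vipers 4, Sharks 2, Foxes 5, Bears 3.
Exactly 3: Rockets, Bears — 2 teams.

2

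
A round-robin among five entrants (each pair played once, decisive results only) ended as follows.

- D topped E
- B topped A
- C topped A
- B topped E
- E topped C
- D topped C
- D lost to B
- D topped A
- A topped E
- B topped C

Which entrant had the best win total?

B

Win totals: A 1, B 4, C 1, D 3, E 1.
B leads with 4 wins (next highest: 3).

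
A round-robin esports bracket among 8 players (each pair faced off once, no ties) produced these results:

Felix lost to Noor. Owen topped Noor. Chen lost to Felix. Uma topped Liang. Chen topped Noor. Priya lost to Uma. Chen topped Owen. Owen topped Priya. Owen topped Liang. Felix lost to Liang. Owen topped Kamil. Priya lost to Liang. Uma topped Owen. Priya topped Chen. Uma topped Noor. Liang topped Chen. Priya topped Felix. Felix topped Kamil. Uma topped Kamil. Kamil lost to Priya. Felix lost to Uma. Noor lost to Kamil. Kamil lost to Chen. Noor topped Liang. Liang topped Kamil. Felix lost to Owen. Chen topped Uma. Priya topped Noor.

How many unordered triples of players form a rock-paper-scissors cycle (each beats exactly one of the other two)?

11

Win totals: Owen 5, Liang 4, Chen 4, Kamil 1, Uma 6, Priya 4, Felix 2, Noor 2.
A player with w wins dominates both others in C(w,2) triples; summing gives 10 + 6 + 6 + 0 + 15 + 6 + 1 + 1 = 45 transitive triples.
Total triples C(8,3) = 56, so cyclic triples = 56 − 45 = 11.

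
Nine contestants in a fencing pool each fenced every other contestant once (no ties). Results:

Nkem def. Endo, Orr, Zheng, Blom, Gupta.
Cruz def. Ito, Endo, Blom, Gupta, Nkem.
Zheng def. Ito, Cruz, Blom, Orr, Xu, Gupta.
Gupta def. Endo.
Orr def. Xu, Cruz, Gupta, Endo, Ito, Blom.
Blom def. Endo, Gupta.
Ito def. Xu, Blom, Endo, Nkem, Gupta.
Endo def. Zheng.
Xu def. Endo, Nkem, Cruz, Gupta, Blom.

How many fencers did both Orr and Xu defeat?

Orr beat: Xu, Cruz, Gupta, Blom, Ito, Endo.
Xu beat: Cruz, Gupta, Blom, Nkem, Endo.
Both beat: Cruz, Gupta, Blom, Endo — 4.

4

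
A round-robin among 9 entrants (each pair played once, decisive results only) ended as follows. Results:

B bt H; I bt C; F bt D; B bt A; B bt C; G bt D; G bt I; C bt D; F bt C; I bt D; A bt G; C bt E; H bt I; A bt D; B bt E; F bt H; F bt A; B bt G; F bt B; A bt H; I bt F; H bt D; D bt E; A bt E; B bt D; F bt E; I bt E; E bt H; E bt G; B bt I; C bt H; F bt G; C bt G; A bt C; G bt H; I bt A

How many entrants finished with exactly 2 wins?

Win totals: A 5, B 7, C 4, D 1, E 2, F 7, G 3, H 2, I 5.
Exactly 2: E, H — 2 entrants.

2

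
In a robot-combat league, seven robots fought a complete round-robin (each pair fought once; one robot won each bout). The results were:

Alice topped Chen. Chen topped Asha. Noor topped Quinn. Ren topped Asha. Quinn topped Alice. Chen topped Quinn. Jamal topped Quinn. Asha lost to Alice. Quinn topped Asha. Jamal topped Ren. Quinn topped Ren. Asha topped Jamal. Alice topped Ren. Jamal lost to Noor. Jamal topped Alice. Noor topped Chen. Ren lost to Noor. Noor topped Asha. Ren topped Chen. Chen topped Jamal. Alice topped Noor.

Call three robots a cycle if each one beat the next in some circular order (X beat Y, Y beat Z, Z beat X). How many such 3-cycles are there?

Win totals: Chen 3, Noor 5, Jamal 3, Quinn 3, Alice 4, Asha 1, Ren 2.
A robot with w wins dominates both others in C(w,2) triples; summing gives 3 + 10 + 3 + 3 + 6 + 0 + 1 = 26 transitive triples.
Total triples C(7,3) = 35, so cyclic triples = 35 − 26 = 9.

9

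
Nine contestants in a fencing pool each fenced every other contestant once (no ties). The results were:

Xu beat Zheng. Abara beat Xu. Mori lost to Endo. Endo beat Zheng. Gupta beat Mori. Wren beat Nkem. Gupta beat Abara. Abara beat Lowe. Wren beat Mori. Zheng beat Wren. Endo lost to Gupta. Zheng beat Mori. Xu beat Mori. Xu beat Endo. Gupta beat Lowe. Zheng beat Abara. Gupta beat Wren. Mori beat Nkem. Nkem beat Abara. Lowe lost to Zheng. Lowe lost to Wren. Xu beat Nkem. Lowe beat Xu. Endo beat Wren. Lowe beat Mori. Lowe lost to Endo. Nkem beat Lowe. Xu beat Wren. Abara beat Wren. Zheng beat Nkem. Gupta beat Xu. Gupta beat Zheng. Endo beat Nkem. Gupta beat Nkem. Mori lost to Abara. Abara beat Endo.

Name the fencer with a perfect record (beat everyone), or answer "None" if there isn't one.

Gupta

Gupta has 8 wins out of 8 opponents — a perfect record.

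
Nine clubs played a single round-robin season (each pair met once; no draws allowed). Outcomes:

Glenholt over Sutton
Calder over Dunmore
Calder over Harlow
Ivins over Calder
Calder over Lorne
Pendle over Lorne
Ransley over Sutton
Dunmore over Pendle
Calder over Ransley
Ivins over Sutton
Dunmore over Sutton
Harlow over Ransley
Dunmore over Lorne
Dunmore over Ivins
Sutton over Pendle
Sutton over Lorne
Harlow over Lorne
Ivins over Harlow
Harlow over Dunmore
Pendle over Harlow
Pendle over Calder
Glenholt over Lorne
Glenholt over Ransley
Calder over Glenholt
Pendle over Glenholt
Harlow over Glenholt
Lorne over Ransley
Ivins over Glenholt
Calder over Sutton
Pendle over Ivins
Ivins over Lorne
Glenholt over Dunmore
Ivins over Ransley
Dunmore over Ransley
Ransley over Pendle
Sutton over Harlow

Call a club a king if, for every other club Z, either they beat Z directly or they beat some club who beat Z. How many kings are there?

5

Calder reaches everyone (king).
Dunmore reaches everyone (king).
Glenholt cannot reach Calder in two steps.
Pendle reaches everyone (king).
Ransley cannot reach Dunmore in two steps.
Harlow cannot reach Calder in two steps.
Sutton reaches everyone (king).
Lorne cannot reach Calder, Dunmore, Glenholt, Harlow, Ivins in two steps.
Ivins reaches everyone (king).
Kings: Calder, Dunmore, Pendle, Sutton, Ivins — 5.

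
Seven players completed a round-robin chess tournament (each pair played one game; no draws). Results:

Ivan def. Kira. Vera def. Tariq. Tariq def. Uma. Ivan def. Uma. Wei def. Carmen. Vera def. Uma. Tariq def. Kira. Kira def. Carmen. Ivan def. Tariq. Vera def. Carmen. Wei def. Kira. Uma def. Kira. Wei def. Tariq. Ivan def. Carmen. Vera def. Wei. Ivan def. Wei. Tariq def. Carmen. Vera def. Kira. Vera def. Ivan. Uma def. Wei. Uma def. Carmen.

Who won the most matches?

Win totals: Wei 3, Carmen 0, Kira 1, Uma 3, Ivan 5, Vera 6, Tariq 3.
Vera leads with 6 wins (next highest: 5).

Vera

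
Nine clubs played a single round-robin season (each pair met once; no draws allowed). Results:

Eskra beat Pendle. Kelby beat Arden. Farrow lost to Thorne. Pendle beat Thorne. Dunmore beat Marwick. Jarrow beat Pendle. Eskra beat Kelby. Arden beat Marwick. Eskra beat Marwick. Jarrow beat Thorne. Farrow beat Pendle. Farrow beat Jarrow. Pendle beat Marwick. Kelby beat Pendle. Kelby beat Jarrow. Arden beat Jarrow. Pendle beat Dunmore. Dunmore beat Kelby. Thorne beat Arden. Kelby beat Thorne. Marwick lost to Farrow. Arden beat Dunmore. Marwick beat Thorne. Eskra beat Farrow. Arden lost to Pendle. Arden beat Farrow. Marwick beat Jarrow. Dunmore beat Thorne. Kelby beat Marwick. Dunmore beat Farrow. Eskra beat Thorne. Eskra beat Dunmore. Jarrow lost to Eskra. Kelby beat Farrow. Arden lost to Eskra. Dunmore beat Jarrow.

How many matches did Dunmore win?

Dunmore's results: beat Kelby, Farrow, Jarrow, Thorne, Marwick; lost to Eskra, Arden, Pendle.
That is 5 wins.

5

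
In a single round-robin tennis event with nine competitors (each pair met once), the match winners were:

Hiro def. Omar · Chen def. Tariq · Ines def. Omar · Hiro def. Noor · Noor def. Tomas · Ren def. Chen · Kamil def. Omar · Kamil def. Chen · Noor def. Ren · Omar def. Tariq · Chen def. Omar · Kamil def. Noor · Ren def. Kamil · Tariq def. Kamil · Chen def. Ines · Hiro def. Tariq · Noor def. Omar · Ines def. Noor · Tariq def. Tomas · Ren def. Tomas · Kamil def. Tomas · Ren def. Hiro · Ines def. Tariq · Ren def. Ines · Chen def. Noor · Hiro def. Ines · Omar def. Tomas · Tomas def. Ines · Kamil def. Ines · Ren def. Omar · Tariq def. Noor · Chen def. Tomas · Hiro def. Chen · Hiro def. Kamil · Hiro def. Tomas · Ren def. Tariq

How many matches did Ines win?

3

Ines' results: beat Noor, Omar, Tariq; lost to Kamil, Chen, Ren, Tomas, Hiro.
That is 3 wins.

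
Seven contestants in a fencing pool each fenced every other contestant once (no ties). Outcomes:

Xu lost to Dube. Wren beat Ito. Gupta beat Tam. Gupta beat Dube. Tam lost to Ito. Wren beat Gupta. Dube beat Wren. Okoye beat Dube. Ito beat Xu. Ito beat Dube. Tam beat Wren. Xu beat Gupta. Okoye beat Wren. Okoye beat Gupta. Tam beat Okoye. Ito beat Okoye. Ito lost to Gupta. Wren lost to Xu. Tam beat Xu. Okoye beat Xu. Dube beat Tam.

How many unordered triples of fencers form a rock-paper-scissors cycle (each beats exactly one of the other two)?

Win totals: Okoye 4, Xu 2, Dube 3, Wren 2, Gupta 3, Tam 3, Ito 4.
A fencer with w wins dominates both others in C(w,2) triples; summing gives 6 + 1 + 3 + 1 + 3 + 3 + 6 = 23 transitive triples.
Total triples C(7,3) = 35, so cyclic triples = 35 − 23 = 12.

12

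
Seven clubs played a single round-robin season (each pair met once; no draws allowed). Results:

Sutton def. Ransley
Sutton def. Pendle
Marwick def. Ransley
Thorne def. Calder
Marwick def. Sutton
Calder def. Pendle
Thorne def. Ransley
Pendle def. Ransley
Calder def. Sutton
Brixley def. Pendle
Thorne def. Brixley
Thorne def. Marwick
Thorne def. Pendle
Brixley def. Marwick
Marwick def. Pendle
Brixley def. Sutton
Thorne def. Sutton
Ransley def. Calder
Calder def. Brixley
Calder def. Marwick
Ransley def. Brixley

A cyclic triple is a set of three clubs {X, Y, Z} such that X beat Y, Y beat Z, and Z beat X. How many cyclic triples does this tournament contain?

6

Win totals: Thorne 6, Pendle 1, Brixley 3, Ransley 2, Calder 4, Sutton 2, Marwick 3.
A club with w wins dominates both others in C(w,2) triples; summing gives 15 + 0 + 3 + 1 + 6 + 1 + 3 = 29 transitive triples.
Total triples C(7,3) = 35, so cyclic triples = 35 − 29 = 6.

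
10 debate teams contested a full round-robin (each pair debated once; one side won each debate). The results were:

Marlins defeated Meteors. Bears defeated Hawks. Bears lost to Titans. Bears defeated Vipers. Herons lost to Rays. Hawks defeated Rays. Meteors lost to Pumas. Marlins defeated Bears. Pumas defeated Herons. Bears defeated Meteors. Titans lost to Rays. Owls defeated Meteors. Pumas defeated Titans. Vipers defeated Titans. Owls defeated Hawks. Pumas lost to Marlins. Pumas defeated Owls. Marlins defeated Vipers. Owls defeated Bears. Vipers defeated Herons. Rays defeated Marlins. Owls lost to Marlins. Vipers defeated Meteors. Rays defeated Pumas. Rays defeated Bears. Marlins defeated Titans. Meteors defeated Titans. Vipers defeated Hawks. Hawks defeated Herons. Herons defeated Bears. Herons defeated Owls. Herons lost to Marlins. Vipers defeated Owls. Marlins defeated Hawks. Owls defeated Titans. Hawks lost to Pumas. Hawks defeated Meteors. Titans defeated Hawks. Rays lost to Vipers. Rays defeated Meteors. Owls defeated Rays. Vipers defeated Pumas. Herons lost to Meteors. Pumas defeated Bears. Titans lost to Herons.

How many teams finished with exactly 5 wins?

Win totals: Vipers 7, Owls 5, Hawks 3, Marlins 8, Herons 3, Titans 2, Bears 3, Meteors 2, Pumas 6, Rays 6.
Exactly 5: Owls — 1 team.

1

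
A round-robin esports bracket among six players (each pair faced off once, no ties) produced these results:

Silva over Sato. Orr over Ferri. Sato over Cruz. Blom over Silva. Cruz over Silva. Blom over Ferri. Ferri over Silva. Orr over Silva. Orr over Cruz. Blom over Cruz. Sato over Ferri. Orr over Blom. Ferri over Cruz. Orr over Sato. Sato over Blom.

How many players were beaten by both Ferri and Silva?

Ferri beat: Cruz, Silva.
Silva beat: Sato.
No one was beaten by both.

0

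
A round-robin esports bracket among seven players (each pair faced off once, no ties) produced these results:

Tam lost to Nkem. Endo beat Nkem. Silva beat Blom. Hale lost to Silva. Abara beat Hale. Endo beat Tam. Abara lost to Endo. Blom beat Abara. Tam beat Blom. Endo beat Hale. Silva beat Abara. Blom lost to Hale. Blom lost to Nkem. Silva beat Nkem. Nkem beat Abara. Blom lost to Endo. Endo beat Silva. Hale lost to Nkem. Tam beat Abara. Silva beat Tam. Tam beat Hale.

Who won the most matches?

Win totals: Blom 1, Hale 1, Endo 6, Tam 3, Nkem 4, Abara 1, Silva 5.
Endo leads with 6 wins (next highest: 5).

Endo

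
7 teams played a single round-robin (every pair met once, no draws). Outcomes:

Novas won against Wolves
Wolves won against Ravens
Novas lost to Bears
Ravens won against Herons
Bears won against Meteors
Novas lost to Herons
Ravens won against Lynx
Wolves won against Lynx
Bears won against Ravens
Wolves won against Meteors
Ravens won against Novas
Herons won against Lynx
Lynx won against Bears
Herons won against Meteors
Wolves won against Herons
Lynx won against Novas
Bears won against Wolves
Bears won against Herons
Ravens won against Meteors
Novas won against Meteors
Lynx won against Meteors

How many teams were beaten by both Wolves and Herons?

Wolves beat: Ravens, Herons, Lynx, Meteors.
Herons beat: Lynx, Meteors, Novas.
Both beat: Lynx, Meteors — 2.

2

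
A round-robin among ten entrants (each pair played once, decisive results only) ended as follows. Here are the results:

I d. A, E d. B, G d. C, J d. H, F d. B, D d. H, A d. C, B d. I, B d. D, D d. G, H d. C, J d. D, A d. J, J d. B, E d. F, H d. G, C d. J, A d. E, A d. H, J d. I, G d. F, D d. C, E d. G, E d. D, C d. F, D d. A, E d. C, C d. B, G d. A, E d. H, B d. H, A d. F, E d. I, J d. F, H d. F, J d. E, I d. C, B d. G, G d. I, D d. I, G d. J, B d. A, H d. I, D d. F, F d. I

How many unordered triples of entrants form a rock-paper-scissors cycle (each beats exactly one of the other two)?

Win totals: A 5, B 5, C 3, D 6, E 7, F 2, G 5, H 4, I 2, J 6.
An entrant with w wins dominates both others in C(w,2) triples; summing gives 10 + 10 + 3 + 15 + 21 + 1 + 10 + 6 + 1 + 15 = 92 transitive triples.
Total triples C(10,3) = 120, so cyclic triples = 120 − 92 = 28.

28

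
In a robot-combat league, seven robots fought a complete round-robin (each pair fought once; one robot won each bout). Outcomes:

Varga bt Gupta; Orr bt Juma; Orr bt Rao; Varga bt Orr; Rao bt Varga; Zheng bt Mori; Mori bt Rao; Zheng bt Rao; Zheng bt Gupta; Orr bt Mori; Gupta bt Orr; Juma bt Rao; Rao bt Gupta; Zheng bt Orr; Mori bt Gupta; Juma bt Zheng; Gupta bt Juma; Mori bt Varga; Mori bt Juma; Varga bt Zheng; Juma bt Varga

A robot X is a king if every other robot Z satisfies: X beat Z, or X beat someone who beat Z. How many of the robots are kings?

Orr reaches everyone (king).
Zheng reaches everyone (king).
Rao cannot reach Mori in two steps.
Mori reaches everyone (king).
Varga reaches everyone (king).
Gupta reaches everyone (king).
Juma reaches everyone (king).
Kings: Orr, Zheng, Mori, Varga, Gupta, Juma — 6.

6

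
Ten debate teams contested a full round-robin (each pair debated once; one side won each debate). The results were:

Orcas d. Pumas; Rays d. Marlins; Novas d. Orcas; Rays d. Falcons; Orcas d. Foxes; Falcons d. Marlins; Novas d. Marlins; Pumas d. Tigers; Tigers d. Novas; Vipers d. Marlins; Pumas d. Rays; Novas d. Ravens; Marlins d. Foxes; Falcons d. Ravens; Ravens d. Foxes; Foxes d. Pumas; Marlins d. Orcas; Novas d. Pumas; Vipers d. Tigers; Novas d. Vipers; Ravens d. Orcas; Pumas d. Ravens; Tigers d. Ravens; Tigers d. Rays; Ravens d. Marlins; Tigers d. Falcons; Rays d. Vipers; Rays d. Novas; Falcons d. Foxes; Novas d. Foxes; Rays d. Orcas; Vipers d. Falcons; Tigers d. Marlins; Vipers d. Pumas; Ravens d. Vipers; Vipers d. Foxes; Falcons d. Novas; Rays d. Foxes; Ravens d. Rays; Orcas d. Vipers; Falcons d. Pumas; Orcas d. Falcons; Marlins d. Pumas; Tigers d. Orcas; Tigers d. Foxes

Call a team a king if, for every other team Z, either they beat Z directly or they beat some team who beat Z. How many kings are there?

8

Rays reaches everyone (king).
Foxes cannot reach Falcons, Novas, Vipers, Marlins, Orcas in two steps.
Falcons reaches everyone (king).
Novas reaches everyone (king).
Tigers reaches everyone (king).
Ravens reaches everyone (king).
Vipers reaches everyone (king).
Marlins cannot reach Novas in two steps.
Pumas reaches everyone (king).
Orcas reaches everyone (king).
Kings: Rays, Falcons, Novas, Tigers, Ravens, Vipers, Pumas, Orcas — 8.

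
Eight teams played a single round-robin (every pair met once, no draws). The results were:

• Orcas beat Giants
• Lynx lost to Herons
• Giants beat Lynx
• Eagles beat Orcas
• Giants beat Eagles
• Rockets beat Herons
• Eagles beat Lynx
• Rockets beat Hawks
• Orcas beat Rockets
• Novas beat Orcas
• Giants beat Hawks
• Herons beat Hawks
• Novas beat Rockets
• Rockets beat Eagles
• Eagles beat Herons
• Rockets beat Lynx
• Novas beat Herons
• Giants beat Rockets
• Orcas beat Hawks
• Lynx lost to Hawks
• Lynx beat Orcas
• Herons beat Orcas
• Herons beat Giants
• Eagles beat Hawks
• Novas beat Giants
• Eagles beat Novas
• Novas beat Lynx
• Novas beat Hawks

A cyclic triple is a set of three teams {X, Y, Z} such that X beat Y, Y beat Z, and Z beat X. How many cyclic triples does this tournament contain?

Win totals: Herons 4, Orcas 3, Hawks 1, Giants 4, Novas 6, Lynx 1, Eagles 5, Rockets 4.
A team with w wins dominates both others in C(w,2) triples; summing gives 6 + 3 + 0 + 6 + 15 + 0 + 10 + 6 = 46 transitive triples.
Total triples C(8,3) = 56, so cyclic triples = 56 − 46 = 10.

10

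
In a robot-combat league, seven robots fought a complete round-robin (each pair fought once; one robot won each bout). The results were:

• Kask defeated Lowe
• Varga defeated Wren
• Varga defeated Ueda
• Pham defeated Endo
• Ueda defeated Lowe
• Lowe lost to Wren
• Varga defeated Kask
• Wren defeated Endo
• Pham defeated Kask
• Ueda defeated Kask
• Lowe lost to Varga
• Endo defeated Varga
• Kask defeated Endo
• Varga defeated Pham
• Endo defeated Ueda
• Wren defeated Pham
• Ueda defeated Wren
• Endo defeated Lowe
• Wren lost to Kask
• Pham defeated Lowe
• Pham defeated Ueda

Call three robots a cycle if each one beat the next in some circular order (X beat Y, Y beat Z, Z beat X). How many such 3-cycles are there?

Win totals: Kask 3, Lowe 0, Varga 5, Endo 3, Pham 4, Wren 3, Ueda 3.
A robot with w wins dominates both others in C(w,2) triples; summing gives 3 + 0 + 10 + 3 + 6 + 3 + 3 = 28 transitive triples.
Total triples C(7,3) = 35, so cyclic triples = 35 − 28 = 7.

7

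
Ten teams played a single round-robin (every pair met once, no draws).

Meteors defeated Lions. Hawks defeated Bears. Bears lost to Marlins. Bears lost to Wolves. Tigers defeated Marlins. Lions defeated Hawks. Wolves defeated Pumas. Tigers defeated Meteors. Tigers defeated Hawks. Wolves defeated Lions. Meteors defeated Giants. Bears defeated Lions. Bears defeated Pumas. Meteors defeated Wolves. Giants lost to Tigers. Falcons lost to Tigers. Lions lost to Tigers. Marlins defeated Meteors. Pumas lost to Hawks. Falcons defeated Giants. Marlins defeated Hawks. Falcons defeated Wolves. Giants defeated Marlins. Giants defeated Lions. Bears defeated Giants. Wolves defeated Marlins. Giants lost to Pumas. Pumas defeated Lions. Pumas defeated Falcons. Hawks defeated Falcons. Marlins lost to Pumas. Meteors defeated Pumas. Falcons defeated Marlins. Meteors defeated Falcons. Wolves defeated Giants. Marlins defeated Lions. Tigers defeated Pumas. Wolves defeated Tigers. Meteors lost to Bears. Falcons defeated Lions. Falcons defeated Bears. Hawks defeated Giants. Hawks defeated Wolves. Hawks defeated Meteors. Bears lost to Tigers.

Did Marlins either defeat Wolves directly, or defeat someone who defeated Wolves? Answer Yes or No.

Marlins did not beat Wolves directly.
Marlins beat Meteors, Bears, Hawks, Lions. Of those, Meteors beat Wolves.

Yes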